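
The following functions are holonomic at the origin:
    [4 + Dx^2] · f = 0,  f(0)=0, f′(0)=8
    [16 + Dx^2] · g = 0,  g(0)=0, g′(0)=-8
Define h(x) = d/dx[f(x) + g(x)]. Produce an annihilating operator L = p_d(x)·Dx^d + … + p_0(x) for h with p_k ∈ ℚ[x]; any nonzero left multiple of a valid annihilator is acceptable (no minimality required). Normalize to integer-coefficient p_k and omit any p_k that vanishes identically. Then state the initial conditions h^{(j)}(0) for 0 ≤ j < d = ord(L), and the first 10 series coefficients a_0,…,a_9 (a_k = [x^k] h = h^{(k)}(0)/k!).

L = 64 + 20·Dx^2 + Dx^4  (order 4).
h: a_k = 0, 0, 48, 0, -80, 0, 224/5, 0, -272/21, 0, …
ICs: h(0) = 0, h′(0) = 0, h′′(0) = 96, h′′′(0) = 0.

f: a_k = 0, 8, 0, -16/3, 0, 16/15, 0, -32/315, 0, 16/2835, …
g: a_k = 0, -8, 0, 64/3, 0, -256/15, 0, 2048/315, 0, -4096/2835, …
L₀ := lclm(L_f,L_g); ord L₀ ≤ 2+2.
Derive L from L₀ (diff closure).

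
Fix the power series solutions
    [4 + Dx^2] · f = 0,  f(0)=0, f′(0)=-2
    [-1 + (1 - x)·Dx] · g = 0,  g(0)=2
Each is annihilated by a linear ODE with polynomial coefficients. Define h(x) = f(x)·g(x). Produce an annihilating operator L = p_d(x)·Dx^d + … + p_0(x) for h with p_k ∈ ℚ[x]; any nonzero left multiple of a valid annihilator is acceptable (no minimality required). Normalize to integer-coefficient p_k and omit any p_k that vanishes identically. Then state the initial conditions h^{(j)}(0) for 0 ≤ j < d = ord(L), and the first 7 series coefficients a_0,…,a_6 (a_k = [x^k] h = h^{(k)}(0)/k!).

L = (-4 + 4·x) + 2·Dx + (-1 + x)·Dx^2  (order 2).
h: a_k = 0, -4, -4, -4/3, -4/3, -28/15, -28/15, …
ICs: h(0) = 0, h′(0) = -4.

f: a_k = 0, -2, 0, 4/3, 0, -4/15, 0, …
g: a_k = 2, 2, 2, 2, 2, 2, 2, …
Sym-product of L_f,L_g gives L₀ (≤ ord 2).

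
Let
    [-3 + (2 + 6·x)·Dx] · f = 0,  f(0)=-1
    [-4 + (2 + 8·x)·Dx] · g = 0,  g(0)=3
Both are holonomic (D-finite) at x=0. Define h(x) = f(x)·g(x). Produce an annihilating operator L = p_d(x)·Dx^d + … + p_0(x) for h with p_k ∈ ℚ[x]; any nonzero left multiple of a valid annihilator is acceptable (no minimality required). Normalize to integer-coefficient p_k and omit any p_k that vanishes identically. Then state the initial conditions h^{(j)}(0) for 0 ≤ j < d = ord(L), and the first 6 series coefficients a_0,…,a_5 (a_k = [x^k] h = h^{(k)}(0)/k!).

f: a_k = -1, -3/2, 9/8, -27/16, 405/128, -1701/256, …
g: a_k = 3, 6, -6, 12, -30, 84, …
Sym-product of L_f,L_g gives L₀ (≤ ord 1).
L = (-7 - 24·x) + (2 + 14·x + 24·x^2)·Dx  (order 1).
h: a_k = -3, -21/2, 3/8, -21/16, 591/128, -4179/256, …
ICs: h(0) = -3.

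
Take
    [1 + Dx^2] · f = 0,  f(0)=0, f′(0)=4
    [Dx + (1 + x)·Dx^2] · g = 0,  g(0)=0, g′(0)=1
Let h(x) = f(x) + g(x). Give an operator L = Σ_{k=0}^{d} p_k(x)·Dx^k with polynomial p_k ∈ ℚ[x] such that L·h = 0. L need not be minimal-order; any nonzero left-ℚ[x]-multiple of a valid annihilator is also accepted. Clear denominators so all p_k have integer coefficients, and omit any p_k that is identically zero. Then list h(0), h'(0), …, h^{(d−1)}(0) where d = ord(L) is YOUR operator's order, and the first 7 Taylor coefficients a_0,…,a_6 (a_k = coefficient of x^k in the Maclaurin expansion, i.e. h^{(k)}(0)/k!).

L = (7 + 2·x + x^2)·Dx + (3 + 5·x + 3·x^2 + x^3)·Dx^2 + (7 + 2·x + x^2)·Dx^3 + (3 + 5·x + 3·x^2 + x^3)·Dx^4  (order 4).
h: a_k = 0, 5, -1/2, -1/3, -1/4, 7/30, -1/6, …
ICs: h(0) = 0, h′(0) = 5, h′′(0) = -1, h′′′(0) = -2.

f: a_k = 0, 4, 0, -2/3, 0, 1/30, 0, …
g: a_k = 0, 1, -1/2, 1/3, -1/4, 1/5, -1/6, …
Sum ⇒ L₀ = lclm(L_f,L_g) in ℚ(x)⟨Dx⟩.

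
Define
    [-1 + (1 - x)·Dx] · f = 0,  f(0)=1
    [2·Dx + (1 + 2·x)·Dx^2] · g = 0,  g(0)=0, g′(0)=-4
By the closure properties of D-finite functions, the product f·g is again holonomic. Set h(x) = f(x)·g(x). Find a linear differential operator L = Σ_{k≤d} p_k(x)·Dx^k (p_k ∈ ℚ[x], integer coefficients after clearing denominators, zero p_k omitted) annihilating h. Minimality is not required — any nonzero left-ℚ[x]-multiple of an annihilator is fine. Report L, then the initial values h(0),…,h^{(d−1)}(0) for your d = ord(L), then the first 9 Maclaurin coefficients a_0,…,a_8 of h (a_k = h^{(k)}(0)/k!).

L = 2 + 6·x·Dx + (-1 - x + 2·x^2)·Dx^2  (order 2).
h: a_k = 0, -4, 0, -16/3, 8/3, -152/15, 56/5, -888/35, 1352/35, …
ICs: h(0) = 0, h′(0) = -4.

f: a_k = 1, 1, 1, 1, 1, 1, 1, 1, 1, …
g: a_k = 0, -4, 4, -16/3, 8, -64/5, 64/3, -256/7, 64, …
L₀ := L_f ⊗_s L_g (sym. prod.), ord ≤ 2.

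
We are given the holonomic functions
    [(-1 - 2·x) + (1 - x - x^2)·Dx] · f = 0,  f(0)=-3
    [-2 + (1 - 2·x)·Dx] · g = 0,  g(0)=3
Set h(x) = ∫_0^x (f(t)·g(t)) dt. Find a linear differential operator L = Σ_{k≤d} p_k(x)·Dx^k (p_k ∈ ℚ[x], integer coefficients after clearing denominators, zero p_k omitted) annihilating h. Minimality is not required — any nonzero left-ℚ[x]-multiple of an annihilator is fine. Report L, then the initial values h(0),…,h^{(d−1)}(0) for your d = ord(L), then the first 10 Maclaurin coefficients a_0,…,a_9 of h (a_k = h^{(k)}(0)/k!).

f: a_k = -3, -3, -6, -9, -15, -24, -39, -63, -102, -165, …
g: a_k = 3, 6, 12, 24, 48, 96, 192, 384, 768, 1536, …
f·g: L₀ = L_f ⊗_s L_g, ord ≤ 1·1.
h=∫h₀ ⇒ L = L₀·Dx.
L = (-3 + 2·x + 6·x^2)·Dx + (1 - 3·x + x^2 + 2·x^3)·Dx^2  (order 2).
h: a_k = 0, -9, -27/2, -24, -171/4, -387/5, -141, -1809/7, -3807/8, -880, …
ICs: h(0) = 0, h′(0) = -9.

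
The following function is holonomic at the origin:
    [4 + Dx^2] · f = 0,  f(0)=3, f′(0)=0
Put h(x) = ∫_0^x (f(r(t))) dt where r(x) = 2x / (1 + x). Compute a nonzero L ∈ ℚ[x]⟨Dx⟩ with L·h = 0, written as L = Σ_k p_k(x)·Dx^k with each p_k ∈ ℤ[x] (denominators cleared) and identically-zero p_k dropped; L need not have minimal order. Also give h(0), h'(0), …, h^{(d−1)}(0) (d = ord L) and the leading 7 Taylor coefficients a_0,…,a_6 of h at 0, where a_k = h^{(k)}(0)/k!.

f: a_k = 3, 0, -6, 0, 2, 0, -4/15, …
f∘r: x↦r, Dx↦Dx/r' in L_f ⇒ L₀.
Integrate: L := L₀·Dx.
L = 16·Dx + (2 + 6·x + 6·x^2 + 2·x^3)·Dx^2 + (1 + 4·x + 6·x^2 + 4·x^3 + x^4)·Dx^3  (order 3).
h: a_k = 0, 3, 0, -8, 12, -8, -16/3, …
ICs: h(0) = 0, h′(0) = 3, h′′(0) = 0.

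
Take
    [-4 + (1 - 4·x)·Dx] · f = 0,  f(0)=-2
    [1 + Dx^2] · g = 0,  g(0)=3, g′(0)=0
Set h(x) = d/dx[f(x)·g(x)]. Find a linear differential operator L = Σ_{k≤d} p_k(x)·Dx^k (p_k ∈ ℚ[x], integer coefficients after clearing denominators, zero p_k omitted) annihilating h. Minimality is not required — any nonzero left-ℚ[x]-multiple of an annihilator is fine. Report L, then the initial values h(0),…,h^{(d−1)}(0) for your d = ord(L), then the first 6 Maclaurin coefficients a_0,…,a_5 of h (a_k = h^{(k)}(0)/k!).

f: a_k = -2, -8, -32, -128, -512, -2048, …
g: a_k = 3, 0, -3/2, 0, 1/8, 0, …
h₀=f·g: eliminate ⇒ L₀, order ≤ 1·2.
h=h₀': d/dx-closure on L₀ ⇒ L.
L = (-31 - 8·x + 16·x^2) + (-8 + 32·x)·Dx + (1 - 8·x + 16·x^2)·Dx^2  (order 2).
h: a_k = -24, -186, -1116, -5953, -29765, -2857439/20, …
ICs: h(0) = -24, h′(0) = -186.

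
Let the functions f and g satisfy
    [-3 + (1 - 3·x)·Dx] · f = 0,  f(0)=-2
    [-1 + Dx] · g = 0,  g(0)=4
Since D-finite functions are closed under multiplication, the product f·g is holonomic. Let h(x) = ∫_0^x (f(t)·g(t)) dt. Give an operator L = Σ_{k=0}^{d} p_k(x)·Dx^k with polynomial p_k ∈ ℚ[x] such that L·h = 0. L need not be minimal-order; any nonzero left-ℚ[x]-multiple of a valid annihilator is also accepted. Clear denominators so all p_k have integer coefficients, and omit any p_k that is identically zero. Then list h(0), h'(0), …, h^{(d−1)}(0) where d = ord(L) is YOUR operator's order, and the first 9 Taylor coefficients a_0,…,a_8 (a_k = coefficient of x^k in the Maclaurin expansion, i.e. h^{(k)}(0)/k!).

f: a_k = -2, -6, -18, -54, -162, -486, -1458, -4374, -13122, …
g: a_k = 4, 4, 2, 2/3, 1/6, 1/30, 1/180, 1/1260, 1/10080, …
Sym-product of L_f,L_g gives L₀ (≤ ord 1).
h=∫₀ˣh₀: take L = L₀·Dx.
L = (4 - 3·x)·Dx + (-1 + 3·x)·Dx^2  (order 2).
h: a_k = 0, -8, -16, -100/3, -226/3, -2713/15, -20348/45, -104647/90, -1538311/504, …
ICs: h(0) = 0, h′(0) = -8.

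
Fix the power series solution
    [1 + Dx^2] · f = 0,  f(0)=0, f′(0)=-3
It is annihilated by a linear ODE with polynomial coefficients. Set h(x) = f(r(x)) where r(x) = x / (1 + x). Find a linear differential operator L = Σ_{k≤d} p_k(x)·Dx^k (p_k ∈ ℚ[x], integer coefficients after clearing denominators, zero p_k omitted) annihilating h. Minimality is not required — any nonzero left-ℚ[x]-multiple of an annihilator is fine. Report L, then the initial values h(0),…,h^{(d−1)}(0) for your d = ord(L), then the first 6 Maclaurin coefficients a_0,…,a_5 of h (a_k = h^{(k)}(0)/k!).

L = 1 + (2 + 6·x + 6·x^2 + 2·x^3)·Dx + (1 + 4·x + 6·x^2 + 4·x^3 + x^4)·Dx^2  (order 2).
h: a_k = 0, -3, 3, -5/2, 3/2, -1/40, …
ICs: h(0) = 0, h′(0) = -3.

f: a_k = 0, -3, 0, 1/2, 0, -1/40, …
Change of var in L_f (x↦r) gives L₀.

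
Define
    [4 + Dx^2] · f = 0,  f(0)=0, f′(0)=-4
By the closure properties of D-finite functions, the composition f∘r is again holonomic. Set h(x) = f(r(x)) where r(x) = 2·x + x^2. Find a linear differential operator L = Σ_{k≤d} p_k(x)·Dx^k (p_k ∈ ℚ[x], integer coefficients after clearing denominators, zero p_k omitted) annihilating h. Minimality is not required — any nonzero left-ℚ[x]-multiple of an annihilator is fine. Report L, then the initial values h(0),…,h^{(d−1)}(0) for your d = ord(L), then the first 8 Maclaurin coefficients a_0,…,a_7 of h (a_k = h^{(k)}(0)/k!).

f: a_k = 0, -4, 0, 8/3, 0, -8/15, 0, 16/315, …
L₀ from L_f via x↦r, Dx↦r'^{-1}Dx.
L = (16 + 48·x + 48·x^2 + 16·x^3) - Dx + (1 + x)·Dx^2  (order 2).
h: a_k = 0, -8, -4, 64/3, 32, -16/15, -40, -11392/315, …
ICs: h(0) = 0, h′(0) = -8.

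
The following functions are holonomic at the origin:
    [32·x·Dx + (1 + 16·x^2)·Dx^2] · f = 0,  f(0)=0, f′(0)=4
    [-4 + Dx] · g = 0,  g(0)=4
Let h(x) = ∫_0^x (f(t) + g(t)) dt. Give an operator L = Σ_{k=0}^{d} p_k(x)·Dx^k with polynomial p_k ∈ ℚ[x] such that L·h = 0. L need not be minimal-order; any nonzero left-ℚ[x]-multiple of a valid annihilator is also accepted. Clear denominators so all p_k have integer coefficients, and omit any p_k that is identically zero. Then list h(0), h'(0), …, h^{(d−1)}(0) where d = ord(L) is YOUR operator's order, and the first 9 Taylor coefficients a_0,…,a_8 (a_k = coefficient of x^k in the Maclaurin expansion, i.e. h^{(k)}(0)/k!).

L = (32 - 256·x - 512·x^2)·Dx^2 + (-12 + 48·x + 64·x^2 - 256·x^3)·Dx^3 + (1 + 4·x + 16·x^2 + 64·x^3)·Dx^4  (order 4).
h: a_k = 0, 4, 10, 32/3, 16/3, 128/15, 1792/45, 1024/315, -91648/315, …
ICs: h(0) = 0, h′(0) = 4, h′′(0) = 20, h′′′(0) = 64.

f: a_k = 0, 4, 0, -64/3, 0, 1024/5, 0, -16384/7, 0, …
g: a_k = 4, 16, 32, 128/3, 128/3, 512/15, 1024/45, 4096/315, 2048/315, …
Weyl lclm of L_f,L_g ⇒ L₀ (ord ≤ 3).
h=∫h₀ ⇒ L = L₀·Dx.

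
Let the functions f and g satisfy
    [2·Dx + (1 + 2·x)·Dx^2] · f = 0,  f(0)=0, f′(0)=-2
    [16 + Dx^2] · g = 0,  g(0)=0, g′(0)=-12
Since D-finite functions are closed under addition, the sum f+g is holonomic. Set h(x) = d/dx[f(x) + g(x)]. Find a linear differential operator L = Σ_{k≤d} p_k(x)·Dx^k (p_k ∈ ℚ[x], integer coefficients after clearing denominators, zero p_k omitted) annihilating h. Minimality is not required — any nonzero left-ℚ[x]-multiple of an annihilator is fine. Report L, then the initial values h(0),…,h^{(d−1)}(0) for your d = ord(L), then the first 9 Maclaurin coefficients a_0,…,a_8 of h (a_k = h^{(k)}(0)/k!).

L = (160 + 256·x + 256·x^2) + (48 + 224·x + 384·x^2 + 256·x^3)·Dx + (10 + 16·x + 16·x^2)·Dx^2 + (3 + 14·x + 24·x^2 + 16·x^3)·Dx^3  (order 3).
h: a_k = -14, 4, 88, 16, -160, 64, -896/15, 256, -55808/105, …
ICs: h(0) = -14, h′(0) = 4, h′′(0) = 176.

f: a_k = 0, -2, 2, -8/3, 4, -32/5, 32/3, -128/7, 32, …
g: a_k = 0, -12, 0, 32, 0, -128/5, 0, 1024/105, 0, …
Weyl lclm of L_f,L_g ⇒ L₀ (ord ≤ 4).
Differentiate: ansatz ord ≤ ord L₀ ⇒ L.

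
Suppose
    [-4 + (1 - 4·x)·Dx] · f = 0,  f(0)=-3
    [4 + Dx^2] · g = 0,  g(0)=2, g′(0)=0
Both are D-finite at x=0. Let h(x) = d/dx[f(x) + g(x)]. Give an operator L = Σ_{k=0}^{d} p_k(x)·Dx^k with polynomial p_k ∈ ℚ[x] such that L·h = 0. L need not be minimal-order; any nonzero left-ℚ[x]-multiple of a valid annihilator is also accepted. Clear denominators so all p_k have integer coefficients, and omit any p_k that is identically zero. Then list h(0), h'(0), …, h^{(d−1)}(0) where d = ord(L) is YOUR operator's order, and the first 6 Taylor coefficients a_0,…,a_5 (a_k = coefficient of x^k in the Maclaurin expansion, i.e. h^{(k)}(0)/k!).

f: a_k = -3, -12, -48, -192, -768, -3072, …
g: a_k = 2, 0, -4, 0, 4/3, 0, …
Sum ⇒ L₀ = lclm(L_f,L_g) in ℚ(x)⟨Dx⟩.
Differentiate: ansatz ord ≤ ord L₀ ⇒ L.
L = (1568 - 256·x + 512·x^2) + (-100 + 432·x - 192·x^2 + 256·x^3)·Dx + (392 - 64·x + 128·x^2)·Dx^2 + (-25 + 108·x - 48·x^2 + 64·x^3)·Dx^3  (order 3).
h: a_k = -12, -104, -576, -9200/3, -15360, -1105936/15, …
ICs: h(0) = -12, h′(0) = -104, h′′(0) = -1152.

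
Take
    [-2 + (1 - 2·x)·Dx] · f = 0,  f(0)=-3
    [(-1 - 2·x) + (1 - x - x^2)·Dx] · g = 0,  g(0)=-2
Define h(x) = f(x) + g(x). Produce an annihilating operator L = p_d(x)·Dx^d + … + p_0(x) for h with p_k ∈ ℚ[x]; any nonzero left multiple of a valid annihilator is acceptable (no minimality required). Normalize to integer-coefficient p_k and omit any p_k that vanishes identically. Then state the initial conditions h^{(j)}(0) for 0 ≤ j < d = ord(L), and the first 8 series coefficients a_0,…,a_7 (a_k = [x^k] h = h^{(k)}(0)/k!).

f: a_k = -3, -6, -12, -24, -48, -96, -192, -384, …
g: a_k = -2, -2, -4, -6, -10, -16, -26, -42, …
f+g: L₀ = lclm(L_f,L_g), ord ≤ 1+1.
L = (-12·x + 12·x^2 - 8·x^3) + (4 - 6·x - 6·x^2 + 16·x^3 - 16·x^4)·Dx + (-1 + 5·x - 9·x^2 + 6·x^3 + 2·x^4 - 4·x^5)·Dx^2  (order 2).
h: a_k = -5, -8, -16, -30, -58, -112, -218, -426, …
ICs: h(0) = -5, h′(0) = -8.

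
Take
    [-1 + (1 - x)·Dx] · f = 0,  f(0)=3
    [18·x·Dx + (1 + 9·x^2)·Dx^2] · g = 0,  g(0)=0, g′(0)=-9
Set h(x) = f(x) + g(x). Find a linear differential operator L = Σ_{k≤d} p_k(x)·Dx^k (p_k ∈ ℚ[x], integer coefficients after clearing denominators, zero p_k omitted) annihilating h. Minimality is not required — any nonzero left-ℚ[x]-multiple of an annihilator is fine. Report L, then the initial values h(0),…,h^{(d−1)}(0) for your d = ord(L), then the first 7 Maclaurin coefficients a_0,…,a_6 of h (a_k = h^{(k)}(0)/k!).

f: a_k = 3, 3, 3, 3, 3, 3, 3, …
g: a_k = 0, -9, 0, 27, 0, -729/5, 0, …
f+g: L₀ = lclm(L_f,L_g), ord ≤ 1+2.
L = (-18 + 72·x + 486·x^2)·Dx + (12 - 18·x - 180·x^2 + 486·x^3)·Dx^2 + (-1 - 8·x - 72·x^3 + 81·x^4)·Dx^3  (order 3).
h: a_k = 3, -6, 3, 30, 3, -714/5, 3, …
ICs: h(0) = 3, h′(0) = -6, h′′(0) = 6.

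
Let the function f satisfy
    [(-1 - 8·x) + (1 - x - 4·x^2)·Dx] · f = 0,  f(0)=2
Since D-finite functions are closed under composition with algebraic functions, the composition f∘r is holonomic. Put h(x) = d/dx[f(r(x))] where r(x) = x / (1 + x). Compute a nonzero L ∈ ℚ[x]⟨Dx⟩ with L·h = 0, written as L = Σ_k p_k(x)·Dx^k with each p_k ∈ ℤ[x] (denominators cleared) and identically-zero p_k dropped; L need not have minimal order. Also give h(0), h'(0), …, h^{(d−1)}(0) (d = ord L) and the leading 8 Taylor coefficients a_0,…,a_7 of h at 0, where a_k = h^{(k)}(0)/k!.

f: a_k = 2, 2, 10, 18, 58, 130, 362, 882, …
f∘r: x↦r, Dx↦Dx/r' in L_f ⇒ L₀.
h=h₀': d/dx-closure on L₀ ⇒ L.
L = (8 + 24·x + 120·x^2 + 72·x^3) + (-1 - 11·x - 15·x^2 + 31·x^3 + 36·x^4)·Dx  (order 1).
h: a_k = 2, 16, 0, 128, -160, 960, -2016, 7424, …
ICs: h(0) = 2.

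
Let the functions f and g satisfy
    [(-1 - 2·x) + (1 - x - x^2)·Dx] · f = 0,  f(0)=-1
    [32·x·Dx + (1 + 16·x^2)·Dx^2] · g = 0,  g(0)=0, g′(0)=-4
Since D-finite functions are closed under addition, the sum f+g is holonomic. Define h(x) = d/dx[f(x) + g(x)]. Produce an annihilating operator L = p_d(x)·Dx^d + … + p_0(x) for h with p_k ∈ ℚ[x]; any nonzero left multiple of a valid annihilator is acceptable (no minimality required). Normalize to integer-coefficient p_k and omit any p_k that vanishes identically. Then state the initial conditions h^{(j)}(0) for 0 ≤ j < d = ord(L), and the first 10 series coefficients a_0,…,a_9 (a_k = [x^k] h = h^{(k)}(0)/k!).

L = (-64 + 256·x + 3904·x^2 + 6912·x^3 + 9696·x^4 + 1536·x^6) + (25 + 24·x - 542·x^2 + 780·x^3 + 6800·x^4 + 6560·x^5 + 768·x^6 + 1536·x^7)·Dx + (-2 - 17·x - 62·x^2 - 202·x^3 - 445·x^4 + 1136·x^5 + 576·x^6 + 256·x^7 + 256·x^8)·Dx^2  (order 2).
h: a_k = -5, -4, 55, -20, -1064, -78, 16237, -272, -262639, -890, …
ICs: h(0) = -5, h′(0) = -4.

f: a_k = -1, -1, -2, -3, -5, -8, -13, -21, -34, -55, …
g: a_k = 0, -4, 0, 64/3, 0, -1024/5, 0, 16384/7, 0, -262144/9, …
Weyl lclm of L_f,L_g ⇒ L₀ (ord ≤ 3).
Differentiate: ansatz ord ≤ ord L₀ ⇒ L.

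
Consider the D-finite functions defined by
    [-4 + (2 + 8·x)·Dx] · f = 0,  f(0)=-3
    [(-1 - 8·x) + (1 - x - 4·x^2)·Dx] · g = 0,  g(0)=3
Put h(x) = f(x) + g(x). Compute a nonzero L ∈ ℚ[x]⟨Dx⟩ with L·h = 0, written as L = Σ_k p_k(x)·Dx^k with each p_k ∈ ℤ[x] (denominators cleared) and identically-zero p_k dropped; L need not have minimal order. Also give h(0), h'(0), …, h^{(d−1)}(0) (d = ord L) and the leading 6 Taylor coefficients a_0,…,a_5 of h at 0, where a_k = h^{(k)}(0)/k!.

L = (24 + 156·x + 336·x^2 + 640·x^3) + (-14 - 96·x - 420·x^2 - 1184·x^3 - 1600·x^4)·Dx + (-1 + 11·x + 90·x^2 + 24·x^3 - 544·x^4 - 640·x^5)·Dx^2  (order 2).
h: a_k = 0, -3, 21, 15, 117, 111, …
ICs: h(0) = 0, h′(0) = -3.

f: a_k = -3, -6, 6, -12, 30, -84, …
g: a_k = 3, 3, 15, 27, 87, 195, …
h₀=f+g: left-lcm gives L₀, ord ≤ 2.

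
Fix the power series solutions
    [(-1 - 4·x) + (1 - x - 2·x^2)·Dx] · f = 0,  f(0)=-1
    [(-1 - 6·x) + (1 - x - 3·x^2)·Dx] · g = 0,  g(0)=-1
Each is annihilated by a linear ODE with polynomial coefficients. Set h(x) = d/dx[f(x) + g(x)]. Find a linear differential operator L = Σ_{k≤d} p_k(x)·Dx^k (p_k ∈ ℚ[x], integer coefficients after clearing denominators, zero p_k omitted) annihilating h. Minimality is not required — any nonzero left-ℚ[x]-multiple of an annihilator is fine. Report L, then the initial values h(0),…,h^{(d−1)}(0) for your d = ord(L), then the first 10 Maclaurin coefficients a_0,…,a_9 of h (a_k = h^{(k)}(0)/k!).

f: a_k = -1, -1, -3, -5, -11, -21, -43, -85, -171, -341, …
g: a_k = -1, -1, -4, -7, -19, -40, -97, -217, -508, -1159, …
Weyl lclm of L_f,L_g ⇒ L₀ (ord ≤ 2).
h₀' ⇒ L via d/dx closure of L₀.
L = (-6 - 264·x - 360·x^2 - 1176·x^3 - 2406·x^4 - 3600·x^5 + 1296·x^6) + (6 + 54·x + 114·x^2 + 96·x^3 + 27·x^4 - 2334·x^5 - 1872·x^6 + 864·x^7)·Dx + (-1 + 2·x - 11·x^2 - 18·x^3 + 158·x^4 + 61·x^5 - 377·x^6 - 168·x^7 + 108·x^8)·Dx^2  (order 2).
h: a_k = -2, -14, -36, -120, -305, -840, -2114, -5432, -13500, -33660, …
ICs: h(0) = -2, h′(0) = -14.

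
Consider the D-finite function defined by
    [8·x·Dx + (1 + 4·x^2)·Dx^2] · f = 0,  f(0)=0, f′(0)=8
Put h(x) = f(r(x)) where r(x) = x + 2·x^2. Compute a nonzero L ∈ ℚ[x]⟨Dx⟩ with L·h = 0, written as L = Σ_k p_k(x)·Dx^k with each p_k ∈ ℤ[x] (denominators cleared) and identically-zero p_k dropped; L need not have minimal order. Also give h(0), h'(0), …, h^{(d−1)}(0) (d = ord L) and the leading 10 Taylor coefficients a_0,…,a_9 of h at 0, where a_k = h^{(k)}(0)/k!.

L = (-4 + 8·x + 64·x^2 + 192·x^3 + 192·x^4)·Dx + (1 + 4·x + 4·x^2 + 32·x^3 + 80·x^4 + 64·x^5)·Dx^2  (order 2).
h: a_k = 0, 8, 16, -32/3, -64, -512/5, 512/3, 6656/7, 1024, -34816/9, …
ICs: h(0) = 0, h′(0) = 8.

f: a_k = 0, 8, 0, -32/3, 0, 128/5, 0, -512/7, 0, 2048/9, …
L₀ from L_f via x↦r, Dx↦r'^{-1}Dx.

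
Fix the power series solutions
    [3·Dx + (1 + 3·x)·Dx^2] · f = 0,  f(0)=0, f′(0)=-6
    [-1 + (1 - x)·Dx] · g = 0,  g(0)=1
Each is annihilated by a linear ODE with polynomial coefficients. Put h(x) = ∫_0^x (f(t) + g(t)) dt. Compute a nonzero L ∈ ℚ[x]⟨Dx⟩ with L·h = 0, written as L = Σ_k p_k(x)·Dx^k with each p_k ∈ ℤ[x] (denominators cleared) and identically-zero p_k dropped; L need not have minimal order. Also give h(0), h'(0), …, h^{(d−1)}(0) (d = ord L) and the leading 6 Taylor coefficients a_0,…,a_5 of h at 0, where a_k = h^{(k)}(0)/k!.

f: a_k = 0, -6, 9, -18, 81/2, -486/5, …
g: a_k = 1, 1, 1, 1, 1, 1, …
Weyl lclm of L_f,L_g ⇒ L₀ (ord ≤ 3).
Integrate: L := L₀·Dx.
L = (-54 - 18·x)·Dx^2 + (12 - 72·x - 36·x^2)·Dx^3 + (5 + 13·x - 9·x^2 - 9·x^3)·Dx^4  (order 4).
h: a_k = 0, 1, -5/2, 10/3, -17/4, 83/10, …
ICs: h(0) = 0, h′(0) = 1, h′′(0) = -5, h′′′(0) = 20.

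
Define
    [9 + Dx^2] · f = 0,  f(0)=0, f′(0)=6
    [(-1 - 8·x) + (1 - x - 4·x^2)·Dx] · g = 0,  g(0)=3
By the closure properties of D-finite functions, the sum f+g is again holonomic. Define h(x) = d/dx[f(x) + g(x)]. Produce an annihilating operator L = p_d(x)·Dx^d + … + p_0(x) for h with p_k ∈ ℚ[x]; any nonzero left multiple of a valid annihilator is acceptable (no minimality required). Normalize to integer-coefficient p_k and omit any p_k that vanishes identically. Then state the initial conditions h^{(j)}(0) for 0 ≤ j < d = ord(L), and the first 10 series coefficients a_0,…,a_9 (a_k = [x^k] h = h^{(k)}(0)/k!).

f: a_k = 0, 6, 0, -9, 0, 81/20, 0, -243/280, 0, 243/2240, …
g: a_k = 3, 3, 15, 27, 87, 195, 543, 1323, 3495, 8787, …
L₀ := lclm(L_f,L_g); ord L₀ ≤ 2+1.
h=h₀': d/dx-closure on L₀ ⇒ L.
L = (2358 + 13068·x + 57006·x^2 + 38520·x^3 + 83520·x^4 + 31104·x^5 + 41472·x^6) + (-189 - 1413·x + 1251·x^2 + 4203·x^3 + 5580·x^4 + 11952·x^5 + 12096·x^6 + 13824·x^7)·Dx + (262 + 1452·x + 6334·x^2 + 4280·x^3 + 9280·x^4 + 3456·x^5 + 4608·x^6)·Dx^2 + (-21 - 157·x + 139·x^2 + 467·x^3 + 620·x^4 + 1328·x^5 + 1344·x^6 + 1536·x^7)·Dx^3  (order 3).
h: a_k = 9, 30, 54, 348, 3981/4, 3258, 370197/40, 27960, 177148107/2240, 227670, …
ICs: h(0) = 9, h′(0) = 30, h′′(0) = 108.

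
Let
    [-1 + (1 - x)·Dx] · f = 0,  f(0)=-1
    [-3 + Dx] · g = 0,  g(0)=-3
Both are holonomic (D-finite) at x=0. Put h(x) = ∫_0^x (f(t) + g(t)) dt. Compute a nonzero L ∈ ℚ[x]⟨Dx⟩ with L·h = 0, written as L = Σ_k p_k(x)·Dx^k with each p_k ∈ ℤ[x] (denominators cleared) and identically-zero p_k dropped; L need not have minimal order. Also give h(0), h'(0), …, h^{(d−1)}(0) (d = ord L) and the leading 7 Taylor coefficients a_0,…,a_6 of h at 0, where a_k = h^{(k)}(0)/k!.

L = (3 - 9·x)·Dx + (-7 + 18·x - 9·x^2)·Dx^2 + (2 - 5·x + 3·x^2)·Dx^3  (order 3).
h: a_k = 0, -4, -5, -29/6, -29/8, -89/40, -283/240, …
ICs: h(0) = 0, h′(0) = -4, h′′(0) = -10.

f: a_k = -1, -1, -1, -1, -1, -1, -1, …
g: a_k = -3, -9, -27/2, -27/2, -81/8, -243/40, -243/80, …
Sum ⇒ L₀ = lclm(L_f,L_g) in ℚ(x)⟨Dx⟩.
h=∫₀ˣh₀: take L = L₀·Dx.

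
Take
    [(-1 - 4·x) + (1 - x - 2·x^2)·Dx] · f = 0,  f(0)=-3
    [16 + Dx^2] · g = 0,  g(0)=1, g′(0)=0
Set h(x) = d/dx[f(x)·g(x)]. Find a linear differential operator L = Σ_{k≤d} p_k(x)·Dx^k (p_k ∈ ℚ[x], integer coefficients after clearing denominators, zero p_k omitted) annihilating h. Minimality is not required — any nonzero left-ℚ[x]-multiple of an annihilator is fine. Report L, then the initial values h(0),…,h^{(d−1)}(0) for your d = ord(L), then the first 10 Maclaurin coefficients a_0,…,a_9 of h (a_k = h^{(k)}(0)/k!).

f: a_k = -3, -3, -9, -15, -33, -63, -129, -255, -513, -1023, …
g: a_k = 1, 0, -8, 0, 32/3, 0, -256/45, 0, 512/315, 0, …
h₀=f·g: eliminate ⇒ L₀, order ≤ 1·2.
h=h₀': d/dx-closure on L₀ ⇒ L.
L = (4 - 128·x - 192·x^2 + 256·x^3 + 256·x^4) + (-5 - 12·x + 48·x^2 + 64·x^3)·Dx + (3 - 7·x - 10·x^2 + 16·x^3 + 16·x^4)·Dx^2  (order 2).
h: a_k = -3, 30, 27, 28, 125, 1682/5, 11137/15, 179192/105, 134019/35, 8060582/945, …
ICs: h(0) = -3, h′(0) = 30.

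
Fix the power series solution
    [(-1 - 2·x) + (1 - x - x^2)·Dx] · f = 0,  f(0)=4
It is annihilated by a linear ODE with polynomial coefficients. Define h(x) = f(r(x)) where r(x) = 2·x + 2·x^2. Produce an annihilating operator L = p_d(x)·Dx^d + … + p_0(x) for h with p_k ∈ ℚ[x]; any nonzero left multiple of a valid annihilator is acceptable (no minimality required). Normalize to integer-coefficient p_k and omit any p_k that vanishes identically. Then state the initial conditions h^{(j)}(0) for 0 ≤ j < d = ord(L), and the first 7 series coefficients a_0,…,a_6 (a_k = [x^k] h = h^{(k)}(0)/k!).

f: a_k = 4, 4, 8, 12, 20, 32, 52, …
h₀=f(r): pull back L_f along r ⇒ L₀.
L = (2 + 12·x + 24·x^2 + 16·x^3) + (-1 + 2·x + 6·x^2 + 8·x^3 + 4·x^4)·Dx  (order 1).
h: a_k = 4, 8, 40, 160, 640, 2592, 10464, …
ICs: h(0) = 4.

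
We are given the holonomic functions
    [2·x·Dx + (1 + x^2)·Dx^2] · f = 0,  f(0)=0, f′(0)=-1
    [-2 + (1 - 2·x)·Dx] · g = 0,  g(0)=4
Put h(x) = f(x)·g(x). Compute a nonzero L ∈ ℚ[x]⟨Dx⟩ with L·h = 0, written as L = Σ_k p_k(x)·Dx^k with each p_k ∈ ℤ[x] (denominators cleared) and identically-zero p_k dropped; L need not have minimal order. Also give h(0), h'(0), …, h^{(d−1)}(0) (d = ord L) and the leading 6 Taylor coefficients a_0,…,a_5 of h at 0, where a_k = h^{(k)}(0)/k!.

f: a_k = 0, -1, 0, 1/3, 0, -1/5, …
g: a_k = 4, 8, 16, 32, 64, 128, …
L₀ := L_f ⊗_s L_g (sym. prod.), ord ≤ 2.
L = 4·x + (4 - 2·x + 8·x^2)·Dx + (-1 + 2·x - x^2 + 2·x^3)·Dx^2  (order 2).
h: a_k = 0, -4, -8, -44/3, -88/3, -892/15, …
ICs: h(0) = 0, h′(0) = -4.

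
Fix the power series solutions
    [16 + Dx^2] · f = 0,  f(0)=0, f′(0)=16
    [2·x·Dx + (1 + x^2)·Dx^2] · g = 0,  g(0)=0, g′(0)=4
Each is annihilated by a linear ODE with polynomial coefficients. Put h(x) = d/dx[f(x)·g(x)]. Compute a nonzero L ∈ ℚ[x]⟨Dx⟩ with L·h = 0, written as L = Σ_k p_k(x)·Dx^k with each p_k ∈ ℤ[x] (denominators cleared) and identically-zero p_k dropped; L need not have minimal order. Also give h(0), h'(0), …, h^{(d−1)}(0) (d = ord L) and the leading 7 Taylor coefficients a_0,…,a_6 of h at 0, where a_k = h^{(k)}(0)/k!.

f: a_k = 0, 16, 0, -128/3, 0, 512/15, 0, …
g: a_k = 0, 4, 0, -4/3, 0, 4/5, 0, …
L₀ := L_f ⊗_s L_g (sym. prod.), ord ≤ 4.
Derive L from L₀ (diff closure).
L = (32960 + 157056·x^2 + 319424·x^4 + 359424·x^6 + 242688·x^8 + 94208·x^10 + 16384·x^12) + (6752·x + 28736·x^3 + 49120·x^5 + 43520·x^7 + 20480·x^9 + 4096·x^11)·Dx + (3420 + 17320·x^2 + 37356·x^4 + 44272·x^6 + 30848·x^8 + 12032·x^10 + 2048·x^12)·Dx^2 + (422·x + 1796·x^3 + 3070·x^5 + 2720·x^7 + 1280·x^9 + 256·x^11)·Dx^3 + (85 + 469·x^2 + 1087·x^4 + 1363·x^6 + 980·x^8 + 384·x^10 + 64·x^12)·Dx^4  (order 4).
h: a_k = 0, 128, 0, -768, 0, 3712/3, 0, …
ICs: h(0) = 0, h′(0) = 128, h′′(0) = 0, h′′′(0) = -4608.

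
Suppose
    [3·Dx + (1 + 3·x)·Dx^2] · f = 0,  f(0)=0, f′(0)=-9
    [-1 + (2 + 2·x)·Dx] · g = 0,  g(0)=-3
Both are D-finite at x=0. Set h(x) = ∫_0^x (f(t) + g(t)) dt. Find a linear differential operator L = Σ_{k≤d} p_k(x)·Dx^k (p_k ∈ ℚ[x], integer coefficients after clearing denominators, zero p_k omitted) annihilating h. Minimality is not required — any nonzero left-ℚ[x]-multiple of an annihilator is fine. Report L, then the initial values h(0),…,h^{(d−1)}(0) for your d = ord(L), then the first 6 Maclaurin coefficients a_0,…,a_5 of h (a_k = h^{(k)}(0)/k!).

f: a_k = 0, -9, 27/2, -27, 243/4, -729/5, …
g: a_k = -3, -3/2, 3/8, -3/16, 15/128, -21/256, …
Sum ⇒ L₀ = lclm(L_f,L_g) in ℚ(x)⟨Dx⟩.
h=∫h₀ ⇒ L = L₀·Dx.
L = (27 + 9·x)·Dx^2 + (69 + 126·x + 45·x^2)·Dx^3 + (10 + 46·x + 54·x^2 + 18·x^3)·Dx^4  (order 4).
h: a_k = 0, -3, -21/4, 37/8, -435/64, 7791/640, …
ICs: h(0) = 0, h′(0) = -3, h′′(0) = -21/2, h′′′(0) = 111/4.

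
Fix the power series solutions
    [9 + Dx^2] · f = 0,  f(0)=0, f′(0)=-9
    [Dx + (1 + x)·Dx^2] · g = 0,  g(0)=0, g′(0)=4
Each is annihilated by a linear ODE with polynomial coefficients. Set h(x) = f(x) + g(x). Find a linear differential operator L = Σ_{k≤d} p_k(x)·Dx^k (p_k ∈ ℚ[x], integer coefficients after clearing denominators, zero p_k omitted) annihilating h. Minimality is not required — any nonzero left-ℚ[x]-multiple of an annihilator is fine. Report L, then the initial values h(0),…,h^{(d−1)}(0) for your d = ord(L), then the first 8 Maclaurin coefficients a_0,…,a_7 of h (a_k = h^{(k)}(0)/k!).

f: a_k = 0, -9, 0, 27/2, 0, -243/40, 0, 729/560, …
g: a_k = 0, 4, -2, 4/3, -1, 4/5, -2/3, 4/7, …
f+g: L₀ = lclm(L_f,L_g), ord ≤ 2+2.
L = (135 + 162·x + 81·x^2)·Dx + (99 + 261·x + 243·x^2 + 81·x^3)·Dx^2 + (15 + 18·x + 9·x^2)·Dx^3 + (11 + 29·x + 27·x^2 + 9·x^3)·Dx^4  (order 4).
h: a_k = 0, -5, -2, 89/6, -1, -211/40, -2/3, 1049/560, …
ICs: h(0) = 0, h′(0) = -5, h′′(0) = -4, h′′′(0) = 89.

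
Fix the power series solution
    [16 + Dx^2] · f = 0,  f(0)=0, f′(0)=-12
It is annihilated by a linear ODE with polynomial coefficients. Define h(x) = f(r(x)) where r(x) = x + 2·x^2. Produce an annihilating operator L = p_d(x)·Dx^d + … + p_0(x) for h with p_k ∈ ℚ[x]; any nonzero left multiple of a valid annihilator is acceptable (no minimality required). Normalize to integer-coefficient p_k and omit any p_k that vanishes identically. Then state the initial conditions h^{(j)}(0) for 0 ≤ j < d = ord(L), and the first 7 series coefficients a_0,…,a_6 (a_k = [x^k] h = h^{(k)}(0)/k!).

L = (16 + 192·x + 768·x^2 + 1024·x^3) - 4·Dx + (1 + 4·x)·Dx^2  (order 2).
h: a_k = 0, -12, -24, 32, 192, 1792/5, 0, …
ICs: h(0) = 0, h′(0) = -12.

f: a_k = 0, -12, 0, 32, 0, -128/5, 0, …
f∘r: x↦r, Dx↦Dx/r' in L_f ⇒ L₀.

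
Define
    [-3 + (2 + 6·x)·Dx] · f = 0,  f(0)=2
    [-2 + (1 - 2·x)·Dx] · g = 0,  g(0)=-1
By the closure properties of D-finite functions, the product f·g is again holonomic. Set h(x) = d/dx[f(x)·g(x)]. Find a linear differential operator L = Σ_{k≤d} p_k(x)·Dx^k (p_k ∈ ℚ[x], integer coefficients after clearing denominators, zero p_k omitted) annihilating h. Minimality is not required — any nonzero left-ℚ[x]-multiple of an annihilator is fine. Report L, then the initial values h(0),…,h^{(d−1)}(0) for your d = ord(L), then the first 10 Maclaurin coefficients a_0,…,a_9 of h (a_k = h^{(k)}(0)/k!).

L = (47 + 252·x + 108·x^2) + (-14 - 26·x + 72·x^2 + 72·x^3)·Dx  (order 1).
h: a_k = -7, -47/2, -645/8, -3035/16, -69205/128, -286257/256, -3176929/1024, -11708435/2048, -548163765/32768, -1718542805/65536, …
ICs: h(0) = -7.

f: a_k = 2, 3, -9/4, 27/8, -405/64, 1701/128, -15309/512, 72171/1024, -2814669/16384, 14073345/32768, …
g: a_k = -1, -2, -4, -8, -16, -32, -64, -128, -256, -512, …
Sym-product of L_f,L_g gives L₀ (≤ ord 1).
Derive L from L₀ (diff closure).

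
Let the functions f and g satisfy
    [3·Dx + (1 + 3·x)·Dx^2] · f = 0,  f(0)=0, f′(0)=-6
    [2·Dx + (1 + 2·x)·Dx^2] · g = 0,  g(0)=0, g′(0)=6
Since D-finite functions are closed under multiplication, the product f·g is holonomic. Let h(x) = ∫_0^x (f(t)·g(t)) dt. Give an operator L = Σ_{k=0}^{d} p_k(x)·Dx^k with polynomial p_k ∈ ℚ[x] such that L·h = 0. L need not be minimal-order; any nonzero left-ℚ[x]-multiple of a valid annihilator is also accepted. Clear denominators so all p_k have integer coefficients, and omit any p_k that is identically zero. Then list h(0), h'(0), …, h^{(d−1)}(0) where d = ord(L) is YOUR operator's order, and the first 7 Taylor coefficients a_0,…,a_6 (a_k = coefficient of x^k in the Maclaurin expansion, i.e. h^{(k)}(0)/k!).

L = (156 + 720·x + 864·x^2)·Dx^2 + (310 + 2244·x + 5400·x^2 + 4320·x^3)·Dx^3 + (88 + 860·x + 3132·x^2 + 5040·x^3 + 3024·x^4)·Dx^4 + (5 + 62·x + 305·x^2 + 744·x^3 + 900·x^4 + 432·x^5)·Dx^5  (order 5).
h: a_k = 0, 0, 0, -12, 45/2, -42, 165/2, …
ICs: h(0) = 0, h′(0) = 0, h′′(0) = 0, h′′′(0) = -72, h′′′′(0) = 540.

f: a_k = 0, -6, 9, -18, 81/2, -486/5, 243, …
g: a_k = 0, 6, -6, 8, -12, 96/5, -32, …
h₀=f·g: eliminate ⇒ L₀, order ≤ 2·2.
h=∫h₀ ⇒ L = L₀·Dx.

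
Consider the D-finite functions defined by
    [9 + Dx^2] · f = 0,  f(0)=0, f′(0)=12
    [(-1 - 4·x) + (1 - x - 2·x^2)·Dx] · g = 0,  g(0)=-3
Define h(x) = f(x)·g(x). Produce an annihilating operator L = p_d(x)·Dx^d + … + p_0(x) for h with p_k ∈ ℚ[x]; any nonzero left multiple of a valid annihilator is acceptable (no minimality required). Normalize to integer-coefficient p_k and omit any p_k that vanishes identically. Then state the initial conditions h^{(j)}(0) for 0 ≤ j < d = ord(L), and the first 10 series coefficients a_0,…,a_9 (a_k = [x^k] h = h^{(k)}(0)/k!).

L = (-5 + 9·x + 18·x^2) + (2 + 8·x)·Dx + (-1 + x + 2·x^2)·Dx^2  (order 2).
h: a_k = 0, -36, -36, -54, -126, -2583/10, -5103/10, -143037/140, -285921/140, -4576689/1120, …
ICs: h(0) = 0, h′(0) = -36.

f: a_k = 0, 12, 0, -18, 0, 81/10, 0, -243/140, 0, 243/1120, …
g: a_k = -3, -3, -9, -15, -33, -63, -129, -255, -513, -1023, …
Sym-product of L_f,L_g gives L₀ (≤ ord 2).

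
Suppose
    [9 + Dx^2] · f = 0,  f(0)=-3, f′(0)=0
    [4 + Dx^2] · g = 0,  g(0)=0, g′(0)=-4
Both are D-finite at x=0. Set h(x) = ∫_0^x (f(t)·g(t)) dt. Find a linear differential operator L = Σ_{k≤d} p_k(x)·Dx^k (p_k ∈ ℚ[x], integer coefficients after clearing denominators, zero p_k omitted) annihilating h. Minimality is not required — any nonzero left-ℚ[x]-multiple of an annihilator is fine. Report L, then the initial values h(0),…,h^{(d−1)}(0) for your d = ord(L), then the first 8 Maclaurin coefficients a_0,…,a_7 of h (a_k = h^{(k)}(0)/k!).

L = 25·Dx + 26·Dx^3 + Dx^5  (order 5).
h: a_k = 0, 0, 6, 0, -31/2, 0, 781/60, 0, …
ICs: h(0) = 0, h′(0) = 0, h′′(0) = 12, h′′′(0) = 0, h′′′′(0) = -372.

f: a_k = -3, 0, 27/2, 0, -81/8, 0, 243/80, 0, …
g: a_k = 0, -4, 0, 8/3, 0, -8/15, 0, 16/315, …
h₀=f·g: eliminate ⇒ L₀, order ≤ 2·2.
Integrate: L := L₀·Dx.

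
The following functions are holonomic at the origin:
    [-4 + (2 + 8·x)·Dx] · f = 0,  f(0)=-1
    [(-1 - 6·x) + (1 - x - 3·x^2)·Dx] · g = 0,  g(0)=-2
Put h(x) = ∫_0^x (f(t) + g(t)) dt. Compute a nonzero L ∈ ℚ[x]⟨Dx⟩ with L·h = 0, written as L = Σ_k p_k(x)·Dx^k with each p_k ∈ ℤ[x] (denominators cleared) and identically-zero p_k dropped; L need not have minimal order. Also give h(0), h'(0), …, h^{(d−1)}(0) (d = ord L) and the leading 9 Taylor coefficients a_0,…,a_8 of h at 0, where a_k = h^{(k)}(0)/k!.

f: a_k = -1, -2, 2, -4, 10, -28, 84, -264, 858, …
g: a_k = -2, -2, -8, -14, -38, -80, -194, -434, -1016, …
Sum ⇒ L₀ = lclm(L_f,L_g) in ℚ(x)⟨Dx⟩.
h=∫₀ˣh₀: take L = L₀·Dx.
L = (20 + 120·x + 216·x^2 + 360·x^3)·Dx + (-12 - 74·x - 306·x^2 - 744·x^3 - 900·x^4)·Dx^2 + (-1 + 9·x + 73·x^2 + 18·x^3 - 354·x^4 - 360·x^5)·Dx^3  (order 3).
h: a_k = 0, -3, -2, -2, -9/2, -28/5, -18, -110/7, -349/4, …
ICs: h(0) = 0, h′(0) = -3, h′′(0) = -4.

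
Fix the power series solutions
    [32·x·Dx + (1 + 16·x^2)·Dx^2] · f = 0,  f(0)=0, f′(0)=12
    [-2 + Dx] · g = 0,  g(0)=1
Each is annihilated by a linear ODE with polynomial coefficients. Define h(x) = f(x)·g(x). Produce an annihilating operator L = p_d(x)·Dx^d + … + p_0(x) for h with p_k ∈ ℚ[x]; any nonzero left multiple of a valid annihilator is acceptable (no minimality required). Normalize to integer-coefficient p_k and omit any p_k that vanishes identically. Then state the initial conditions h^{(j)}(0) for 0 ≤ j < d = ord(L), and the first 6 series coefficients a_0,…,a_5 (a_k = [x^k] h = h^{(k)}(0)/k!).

f: a_k = 0, 12, 0, -64, 0, 3072/5, …
g: a_k = 1, 2, 2, 4/3, 2/3, 4/15, …
Product ⇒ symmetric product L₀, ord ≤ 2.
L = (4 - 64·x + 64·x^2) + (-4 + 32·x - 64·x^2)·Dx + (1 + 16·x^2)·Dx^2  (order 2).
h: a_k = 0, 12, 24, -40, -112, 2472/5, …
ICs: h(0) = 0, h′(0) = 12.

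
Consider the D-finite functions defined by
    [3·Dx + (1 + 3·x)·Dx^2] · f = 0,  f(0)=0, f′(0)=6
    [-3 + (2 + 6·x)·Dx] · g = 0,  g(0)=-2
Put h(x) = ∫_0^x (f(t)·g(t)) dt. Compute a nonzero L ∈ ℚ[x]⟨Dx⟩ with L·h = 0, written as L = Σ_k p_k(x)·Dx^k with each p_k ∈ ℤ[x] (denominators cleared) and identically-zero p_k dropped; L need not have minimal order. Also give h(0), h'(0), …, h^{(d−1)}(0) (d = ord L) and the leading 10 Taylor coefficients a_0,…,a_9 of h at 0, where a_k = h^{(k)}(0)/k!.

L = 9·Dx + (4 + 24·x + 36·x^2)·Dx^3  (order 3).
h: a_k = 0, 0, -6, 0, 9/8, -27/10, 1917/320, -7533/560, 2218347/71680, -653427/8960, …
ICs: h(0) = 0, h′(0) = 0, h′′(0) = -12.

f: a_k = 0, 6, -9, 18, -81/2, 486/5, -243, 4374/7, -6561/4, 4374, …
g: a_k = -2, -3, 9/4, -27/8, 405/64, -1701/128, 15309/512, -72171/1024, 2814669/16384, -14073345/32768, …
Sym-product of L_f,L_g gives L₀ (≤ ord 2).
h=∫₀ˣh₀: take L = L₀·Dx.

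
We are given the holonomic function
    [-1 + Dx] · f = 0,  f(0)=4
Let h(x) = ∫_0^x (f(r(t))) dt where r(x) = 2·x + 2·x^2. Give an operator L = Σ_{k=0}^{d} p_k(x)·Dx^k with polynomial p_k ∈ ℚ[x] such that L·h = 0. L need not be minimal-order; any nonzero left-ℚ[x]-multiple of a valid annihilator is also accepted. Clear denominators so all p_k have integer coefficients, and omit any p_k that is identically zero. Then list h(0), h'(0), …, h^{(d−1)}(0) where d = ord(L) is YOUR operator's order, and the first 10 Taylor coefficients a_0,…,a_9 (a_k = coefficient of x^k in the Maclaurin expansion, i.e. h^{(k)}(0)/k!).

L = (-2 - 4·x)·Dx + Dx^2  (order 2).
h: a_k = 0, 4, 4, 16/3, 16/3, 16/3, 208/45, 1216/315, 928/315, 6112/2835, …
ICs: h(0) = 0, h′(0) = 4.

f: a_k = 4, 4, 2, 2/3, 1/6, 1/30, 1/180, 1/1260, 1/10080, 1/90720, …
L₀ from L_f via x↦r, Dx↦r'^{-1}Dx.
∫: right-multiply L₀ by Dx.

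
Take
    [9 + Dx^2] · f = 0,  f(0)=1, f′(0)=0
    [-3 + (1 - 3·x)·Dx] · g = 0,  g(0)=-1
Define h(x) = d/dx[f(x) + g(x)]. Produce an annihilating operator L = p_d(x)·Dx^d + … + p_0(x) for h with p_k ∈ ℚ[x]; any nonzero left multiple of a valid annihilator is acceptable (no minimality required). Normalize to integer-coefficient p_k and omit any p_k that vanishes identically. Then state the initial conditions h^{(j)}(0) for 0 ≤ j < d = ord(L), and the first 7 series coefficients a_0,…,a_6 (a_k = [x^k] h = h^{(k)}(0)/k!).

f: a_k = 1, 0, -9/2, 0, 27/8, 0, -81/80, …
g: a_k = -1, -3, -9, -27, -81, -243, -729, …
Sum ⇒ L₀ = lclm(L_f,L_g) in ℚ(x)⟨Dx⟩.
Derive L from L₀ (diff closure).
L = (702 - 324·x + 486·x^2) + (-63 + 243·x - 243·x^2 + 243·x^3)·Dx + (78 - 36·x + 54·x^2)·Dx^2 + (-7 + 27·x - 27·x^2 + 27·x^3)·Dx^3  (order 3).
h: a_k = -3, -27, -81, -621/2, -1215, -175203/40, -15309, …
ICs: h(0) = -3, h′(0) = -27, h′′(0) = -162.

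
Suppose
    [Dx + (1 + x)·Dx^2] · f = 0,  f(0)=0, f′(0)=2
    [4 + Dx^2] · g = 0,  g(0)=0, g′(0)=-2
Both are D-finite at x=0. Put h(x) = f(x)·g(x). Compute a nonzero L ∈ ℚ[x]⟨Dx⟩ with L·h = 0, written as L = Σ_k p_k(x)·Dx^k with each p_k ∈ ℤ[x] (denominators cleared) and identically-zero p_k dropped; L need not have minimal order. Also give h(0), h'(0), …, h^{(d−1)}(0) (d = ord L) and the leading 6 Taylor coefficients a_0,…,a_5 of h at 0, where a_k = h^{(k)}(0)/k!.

L = (168 + 864·x + 1456·x^2 + 1024·x^3 + 256·x^4) + (112 + 368·x + 384·x^2 + 128·x^3)·Dx + (102 + 464·x + 744·x^2 + 512·x^3 + 128·x^4)·Dx^2 + (28 + 92·x + 96·x^2 + 32·x^3)·Dx^3 + (15 + 62·x + 95·x^2 + 64·x^3 + 16·x^4)·Dx^4  (order 4).
h: a_k = 0, 0, -4, 2, 4/3, -1/3, …
ICs: h(0) = 0, h′(0) = 0, h′′(0) = -8, h′′′(0) = 12.

f: a_k = 0, 2, -1, 2/3, -1/2, 2/5, …
g: a_k = 0, -2, 0, 4/3, 0, -4/15, …
Product ⇒ symmetric product L₀, ord ≤ 4.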